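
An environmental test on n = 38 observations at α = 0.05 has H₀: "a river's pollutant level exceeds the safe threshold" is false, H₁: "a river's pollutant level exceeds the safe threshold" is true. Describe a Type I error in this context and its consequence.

Type I error: rejecting H₀ when it is true — concluding that a river's pollutant level exceeds the safe threshold when in fact it is not. Consequence: shutting down a compliant factory unnecessarily.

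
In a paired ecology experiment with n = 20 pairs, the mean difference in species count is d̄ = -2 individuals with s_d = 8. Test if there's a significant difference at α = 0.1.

t = d̄/(s_d/√n) = -2/(8/√20) = -1.118. df = 19, critical t = ±1.729. Fail to reject H₀.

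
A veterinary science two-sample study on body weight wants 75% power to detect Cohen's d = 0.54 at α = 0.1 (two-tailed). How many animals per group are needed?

z_{α/2} = 1.645, z_β = Φ⁻¹(0.75) = 0.674. For medium effect (d = 0.54): n per group = 2(z_{α/2} + z_β)²/d² = 2(1.645 + 0.674)²/0.54² = 36.9 → 37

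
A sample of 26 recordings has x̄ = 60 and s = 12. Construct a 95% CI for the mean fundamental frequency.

CI = x̄ ± t*(s/√n) = 60 ± 2.06(12/√26) = (55.15, 64.85)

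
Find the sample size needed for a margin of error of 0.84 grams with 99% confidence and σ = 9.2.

n = (z*σ/E)² = (2.576×9.2/0.84)² = 796.0 → n = 796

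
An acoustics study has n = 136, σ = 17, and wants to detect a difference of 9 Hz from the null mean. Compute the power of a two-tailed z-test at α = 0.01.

SE = σ/√n = 17/√136 = 1.458. Non-centrality λ = d/SE = 9/1.458 = 6.174. Power ≈ Φ(λ - z_{α/2}) = Φ(6.174 - 2.576) = Φ(3.598) = 1.0.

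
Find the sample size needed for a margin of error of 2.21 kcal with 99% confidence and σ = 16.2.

n = (z*σ/E)² = (2.576×16.2/2.21)² = 356.6 → n = 357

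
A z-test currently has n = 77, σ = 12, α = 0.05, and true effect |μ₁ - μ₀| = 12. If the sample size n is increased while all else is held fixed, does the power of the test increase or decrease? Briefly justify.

Power increases: a larger n shrinks the standard error σ/√n, moving the sampling distribution under H₁ further from the critical value.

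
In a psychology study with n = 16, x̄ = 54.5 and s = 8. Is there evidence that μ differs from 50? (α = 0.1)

t = (x̄ - μ₀)/(s/√n) = (54.5 - 50)/(8/√16) = 2.25. df = 15, critical t = ±1.753. Reject H₀.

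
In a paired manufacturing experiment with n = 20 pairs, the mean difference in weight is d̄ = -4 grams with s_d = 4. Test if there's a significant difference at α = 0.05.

t = d̄/(s_d/√n) = -4/(4/√20) = -4.472. df = 19, critical t = ±2.093. Reject H₀.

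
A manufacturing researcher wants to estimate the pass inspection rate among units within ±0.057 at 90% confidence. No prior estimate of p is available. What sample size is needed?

Conservative approach: use p = 0.5 (maximizes p(1-p) = 0.25). n = z²(0.25)/E² = 1.645²×0.25/0.057² = 208.2 → n = 209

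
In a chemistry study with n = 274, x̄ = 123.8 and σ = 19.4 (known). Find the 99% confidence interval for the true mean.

CI = x̄ ± z*(σ/√n) = 123.8 ± 2.576(19.4/√274) = 123.8 ± 3.02 = (120.78, 126.82)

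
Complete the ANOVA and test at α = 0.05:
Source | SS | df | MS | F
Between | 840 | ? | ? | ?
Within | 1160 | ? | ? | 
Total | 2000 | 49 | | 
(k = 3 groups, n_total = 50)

df_between = 2, df_within = 47. MS_between = 420.0, MS_within = 24.68. F = 17.017, F_crit ≈ 3.195. Reject H₀.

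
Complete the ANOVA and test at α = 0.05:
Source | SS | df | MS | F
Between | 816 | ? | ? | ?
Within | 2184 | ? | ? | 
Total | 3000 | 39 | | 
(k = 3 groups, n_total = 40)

df_between = 2, df_within = 37. MS_between = 408.0, MS_within = 59.03. F = 6.912, F_crit ≈ 3.252. Reject H₀.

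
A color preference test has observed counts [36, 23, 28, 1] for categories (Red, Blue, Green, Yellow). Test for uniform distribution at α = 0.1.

Expected = 22 each. χ² = Σ(O-E)²/E = 30.636. df = 3, critical value = 6.251. Reject H₀.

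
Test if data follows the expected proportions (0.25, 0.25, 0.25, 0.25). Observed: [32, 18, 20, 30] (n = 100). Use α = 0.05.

Expected: [25.0, 25.0, 25.0, 25.0]. χ² = 5.92. df = 3, critical = 7.815. Fail to reject H₀.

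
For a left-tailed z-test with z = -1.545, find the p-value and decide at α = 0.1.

p = P(Z < -1.545) = Φ(-1.545) ≈ 0.0612. Since p < 0.1, reject H₀ (significant) at α = 0.1.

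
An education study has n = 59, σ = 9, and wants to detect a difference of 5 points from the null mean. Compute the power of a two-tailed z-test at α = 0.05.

SE = σ/√n = 9/√59 = 1.172. Non-centrality λ = d/SE = 5/1.172 = 4.267. Power ≈ Φ(λ - z_{α/2}) = Φ(4.267 - 1.96) = Φ(2.307) = 0.989.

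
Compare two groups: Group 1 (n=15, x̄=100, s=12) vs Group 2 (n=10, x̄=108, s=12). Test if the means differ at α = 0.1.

Pooled sp = 12.0. t = -1.633, df = 23. Critical t = ±1.714. Fail to reject H₀.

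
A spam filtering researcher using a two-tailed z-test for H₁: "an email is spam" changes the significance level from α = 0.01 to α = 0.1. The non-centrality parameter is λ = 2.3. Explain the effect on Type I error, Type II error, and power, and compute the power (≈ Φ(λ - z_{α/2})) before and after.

Increasing α from 0.01 to 0.1:
• Type I error rate increases (α is the Type I rate by definition).
• Critical value moves from z_{α/2} = 2.576 to 1.645, so power = Φ(λ - z_{α/2}) goes from Φ(2.3 - 2.576) = 0.391 to Φ(2.3 - 1.645) = 0.744.
• Type II error rate β = 1 - power therefore decreases (0.609 → 0.256).
Appropriate when false negatives are costly — here, a spam email lands in the inbox.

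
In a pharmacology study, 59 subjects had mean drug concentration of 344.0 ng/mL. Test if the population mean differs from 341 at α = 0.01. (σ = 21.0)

z = (x̄ - μ₀)/(σ/√n) = (344.0 - 341)/(21.0/√59) = 1.097. Critical value: ±2.576. Since |1.097| ≤ 2.576, Fail to reject H₀.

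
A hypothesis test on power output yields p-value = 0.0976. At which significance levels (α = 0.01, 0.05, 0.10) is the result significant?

p = 0.0976. Significant at: α = 0.1.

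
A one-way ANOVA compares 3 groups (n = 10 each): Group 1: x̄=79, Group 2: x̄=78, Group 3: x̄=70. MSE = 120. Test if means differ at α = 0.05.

Grand mean = 75.67. SS_between = 486.67, MS_between = 243.33. F = 2.028, F_crit ≈ 3.354. Fail to reject H₀.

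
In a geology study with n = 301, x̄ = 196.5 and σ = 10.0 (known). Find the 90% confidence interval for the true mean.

CI = x̄ ± z*(σ/√n) = 196.5 ± 1.645(10.0/√301) = 196.5 ± 0.95 = (195.55, 197.45)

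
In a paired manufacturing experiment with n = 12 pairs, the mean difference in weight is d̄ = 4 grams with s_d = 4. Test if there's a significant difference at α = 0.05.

t = d̄/(s_d/√n) = 4/(4/√12) = 3.464. df = 11, critical t = ±2.201. Reject H₀.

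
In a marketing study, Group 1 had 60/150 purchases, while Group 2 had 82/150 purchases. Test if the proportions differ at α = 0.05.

p̂₁ = 0.4, p̂₂ = 0.547, pooled p̂ = 0.473. z = -2.544. Critical: ±1.96. Reject H₀.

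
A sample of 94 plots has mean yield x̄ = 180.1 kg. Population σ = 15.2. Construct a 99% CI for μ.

CI = x̄ ± z*(σ/√n) = 180.1 ± 2.576(15.2/√94) = 180.1 ± 4.04 = (176.06, 184.14)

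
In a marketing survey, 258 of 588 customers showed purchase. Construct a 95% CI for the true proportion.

p̂ = 0.439. CI = p̂ ± z*√(p̂(1-p̂)/n) = (0.399, 0.479)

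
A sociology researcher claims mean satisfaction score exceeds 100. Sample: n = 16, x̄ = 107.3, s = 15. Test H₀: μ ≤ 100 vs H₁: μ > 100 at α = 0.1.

t = (107.3 - 100)/(15/√16) = 1.947, df = 15. Critical t = 1.341. Reject H₀.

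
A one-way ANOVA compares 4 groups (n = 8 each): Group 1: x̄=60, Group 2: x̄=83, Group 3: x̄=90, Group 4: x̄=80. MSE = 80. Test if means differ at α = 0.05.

Grand mean = 78.25. SS_between = 3974.0, MS_between = 1324.67. F = 16.558, F_crit ≈ 2.947. Reject H₀.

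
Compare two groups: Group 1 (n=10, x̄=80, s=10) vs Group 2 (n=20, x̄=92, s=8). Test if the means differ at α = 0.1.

Pooled sp = 8.69. t = -3.564, df = 28. Critical t = ±1.701. Reject H₀.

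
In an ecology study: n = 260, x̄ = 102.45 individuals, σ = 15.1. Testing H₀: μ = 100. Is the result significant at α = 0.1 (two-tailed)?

z = (102.45 - 100)/(15.1/√260) = 2.616. Since |z| > 1.645, significant at α = 0.1.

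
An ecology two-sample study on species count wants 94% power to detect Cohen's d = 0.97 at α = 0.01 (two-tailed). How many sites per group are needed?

z_{α/2} = 2.576, z_β = Φ⁻¹(0.94) = 1.555. For large effect (d = 0.97): n per group = 2(z_{α/2} + z_β)²/d² = 2(2.576 + 1.555)²/0.97² = 36.3 → 37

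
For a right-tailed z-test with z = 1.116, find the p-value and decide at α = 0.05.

p = P(Z > 1.116) = 1 - Φ(1.116) ≈ 0.1322. Since p ≥ 0.05, fail to reject H₀ (not significant) at α = 0.05.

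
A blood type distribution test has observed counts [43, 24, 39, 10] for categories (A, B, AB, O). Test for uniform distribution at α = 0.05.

Expected = 29 each. χ² = Σ(O-E)²/E = 23.517. df = 3, critical value = 7.815. Reject H₀.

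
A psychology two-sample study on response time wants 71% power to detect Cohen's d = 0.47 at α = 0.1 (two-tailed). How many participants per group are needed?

z_{α/2} = 1.645, z_β = Φ⁻¹(0.71) = 0.553. For small effect (d = 0.47): n per group = 2(z_{α/2} + z_β)²/d² = 2(1.645 + 0.553)²/0.47² = 43.7 → 44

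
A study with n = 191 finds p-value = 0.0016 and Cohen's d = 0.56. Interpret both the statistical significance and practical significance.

Statistically significant (p = 0.0016 < 0.05). Cohen's d = 0.56 indicates a medium effect size. Both statistical and practical significance should be considered.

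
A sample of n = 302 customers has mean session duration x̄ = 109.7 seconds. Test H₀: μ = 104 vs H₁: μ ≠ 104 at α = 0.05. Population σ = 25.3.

z = (x̄ - μ₀)/(σ/√n) = (109.7 - 104)/(25.3/√302) = 3.915. Critical value: ±1.96. Since |3.915| > 1.96, Reject H₀.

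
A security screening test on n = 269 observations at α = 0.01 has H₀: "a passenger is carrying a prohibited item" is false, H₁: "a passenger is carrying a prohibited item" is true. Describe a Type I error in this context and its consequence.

Type I error: rejecting H₀ when it is true — concluding that a passenger is carrying a prohibited item when in fact it is not. Consequence: detaining an innocent passenger — delay and inconvenience.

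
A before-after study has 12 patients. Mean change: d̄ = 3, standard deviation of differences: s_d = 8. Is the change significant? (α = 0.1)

t = d̄/(s_d/√n) = 3/(8/√12) = 1.299. df = 11, critical t = ±1.796. Fail to reject H₀.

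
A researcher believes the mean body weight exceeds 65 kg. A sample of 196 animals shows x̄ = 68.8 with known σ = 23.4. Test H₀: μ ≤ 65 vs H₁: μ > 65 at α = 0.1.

z = 2.274. Critical value: 1.28. Reject H₀.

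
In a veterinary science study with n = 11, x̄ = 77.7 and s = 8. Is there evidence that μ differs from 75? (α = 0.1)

t = (x̄ - μ₀)/(s/√n) = (77.7 - 75)/(8/√11) = 1.119. df = 10, critical t = ±1.812. Fail to reject H₀.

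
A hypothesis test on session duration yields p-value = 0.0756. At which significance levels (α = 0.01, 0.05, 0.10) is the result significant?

p = 0.0756. Significant at: α = 0.1.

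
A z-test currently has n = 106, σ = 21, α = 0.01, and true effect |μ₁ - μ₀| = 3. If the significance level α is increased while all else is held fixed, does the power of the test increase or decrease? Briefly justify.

Power increases: a larger α lowers the critical value, so more of the H₁ sampling distribution falls in the rejection region.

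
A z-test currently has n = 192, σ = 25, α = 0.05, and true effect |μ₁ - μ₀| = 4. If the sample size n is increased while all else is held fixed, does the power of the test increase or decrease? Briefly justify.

Power increases: a larger n shrinks the standard error σ/√n, moving the sampling distribution under H₁ further from the critical value.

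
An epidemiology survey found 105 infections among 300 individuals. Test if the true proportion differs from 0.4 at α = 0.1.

p̂ = 0.35, p₀ = 0.4. z = (p̂ - p₀)/√(p₀(1-p₀)/n) = -1.768. Critical: ±1.645. Reject H₀.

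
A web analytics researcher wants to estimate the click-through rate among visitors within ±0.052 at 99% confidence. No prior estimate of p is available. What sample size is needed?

Conservative approach: use p = 0.5 (maximizes p(1-p) = 0.25). n = z²(0.25)/E² = 2.576²×0.25/0.052² = 613.5 → n = 614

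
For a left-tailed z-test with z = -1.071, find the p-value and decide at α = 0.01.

p = P(Z < -1.071) = Φ(-1.071) ≈ 0.1421. Since p ≥ 0.01, fail to reject H₀ (not significant) at α = 0.01.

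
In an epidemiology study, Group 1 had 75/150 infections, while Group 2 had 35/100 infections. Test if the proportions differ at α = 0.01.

p̂₁ = 0.5, p̂₂ = 0.35, pooled p̂ = 0.44. z = 2.341. Critical: ±2.576. Fail to reject H₀.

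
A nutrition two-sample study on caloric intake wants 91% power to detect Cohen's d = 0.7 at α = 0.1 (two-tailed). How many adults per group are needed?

z_{α/2} = 1.645, z_β = Φ⁻¹(0.91) = 1.341. For medium effect (d = 0.7): n per group = 2(z_{α/2} + z_β)²/d² = 2(1.645 + 1.341)²/0.7² = 36.4 → 37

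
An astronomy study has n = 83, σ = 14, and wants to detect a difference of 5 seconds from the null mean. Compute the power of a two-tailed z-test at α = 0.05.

SE = σ/√n = 14/√83 = 1.537. Non-centrality λ = d/SE = 5/1.537 = 3.254. Power ≈ Φ(λ - z_{α/2}) = Φ(3.254 - 1.96) = Φ(1.294) = 0.902.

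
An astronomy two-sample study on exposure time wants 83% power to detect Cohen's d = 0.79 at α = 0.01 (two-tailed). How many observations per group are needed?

z_{α/2} = 2.576, z_β = Φ⁻¹(0.83) = 0.954. For medium effect (d = 0.79): n per group = 2(z_{α/2} + z_β)²/d² = 2(2.576 + 0.954)²/0.79² = 39.9 → 40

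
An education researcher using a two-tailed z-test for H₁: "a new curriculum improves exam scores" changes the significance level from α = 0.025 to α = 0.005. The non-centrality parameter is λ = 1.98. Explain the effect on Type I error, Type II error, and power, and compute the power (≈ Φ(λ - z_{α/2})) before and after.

Decreasing α from 0.025 to 0.005:
• Type I error rate decreases (α is the Type I rate by definition).
• Critical value moves from z_{α/2} = 2.241 to 2.807, so power = Φ(λ - z_{α/2}) goes from Φ(1.98 - 2.241) = 0.397 to Φ(1.98 - 2.807) = 0.204.
• Type II error rate β = 1 - power therefore increases (0.603 → 0.796).
Appropriate when false positives are costly — here, adopting a curriculum that gives no real benefit — disruption for nothing.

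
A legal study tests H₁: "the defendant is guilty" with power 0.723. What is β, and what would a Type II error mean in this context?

β = 1 - power = 1 - 0.723 = 0.277. A Type II error is failing to reject H₀ when H₀ is false (false negative) — here, failing to conclude that the defendant is guilty when in fact it is true. Consequence: acquitting a guilty person.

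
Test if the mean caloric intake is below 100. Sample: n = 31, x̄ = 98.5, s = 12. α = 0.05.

t = (98.5 - 100)/(12/√31) = -0.696, df = 30. Critical t = -1.697. Fail to reject H₀.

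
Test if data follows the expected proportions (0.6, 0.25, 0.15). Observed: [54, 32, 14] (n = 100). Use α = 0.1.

Expected: [60.0, 25.0, 15.0]. χ² = 2.627. df = 2, critical = 4.605. Fail to reject H₀.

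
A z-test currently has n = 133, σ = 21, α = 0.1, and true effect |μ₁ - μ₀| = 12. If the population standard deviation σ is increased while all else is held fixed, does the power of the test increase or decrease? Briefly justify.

Power decreases: a larger σ inflates the standard error σ/√n, pulling the sampling distribution under H₁ back toward the critical value.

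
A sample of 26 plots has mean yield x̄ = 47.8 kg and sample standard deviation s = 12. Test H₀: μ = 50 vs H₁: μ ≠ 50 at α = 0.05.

t = (x̄ - μ₀)/(s/√n) = (47.8 - 50)/(12/√26) = -0.935. df = 25, critical t = ±2.06. Fail to reject H₀.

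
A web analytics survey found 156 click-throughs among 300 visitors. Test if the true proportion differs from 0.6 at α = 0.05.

p̂ = 0.52, p₀ = 0.6. z = (p̂ - p₀)/√(p₀(1-p₀)/n) = -2.828. Critical: ±1.96. Reject H₀.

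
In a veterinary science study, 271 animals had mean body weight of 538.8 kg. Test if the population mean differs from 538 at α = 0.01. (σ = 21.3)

z = (x̄ - μ₀)/(σ/√n) = (538.8 - 538)/(21.3/√271) = 0.618. Critical value: ±2.576. Since |0.618| ≤ 2.576, Fail to reject H₀.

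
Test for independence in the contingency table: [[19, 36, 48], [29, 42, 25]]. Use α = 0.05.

χ² = 9.557. df = 2, critical = 5.991. Reject H₀. Variables are dependent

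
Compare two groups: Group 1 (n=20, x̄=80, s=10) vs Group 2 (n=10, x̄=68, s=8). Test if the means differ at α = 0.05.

Pooled sp = 9.4. t = 3.295, df = 28. Critical t = ±2.048. Reject H₀.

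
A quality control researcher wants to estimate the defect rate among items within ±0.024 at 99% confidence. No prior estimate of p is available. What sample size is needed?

Conservative approach: use p = 0.5 (maximizes p(1-p) = 0.25). n = z²(0.25)/E² = 2.576²×0.25/0.024² = 2880.1 → n = 2881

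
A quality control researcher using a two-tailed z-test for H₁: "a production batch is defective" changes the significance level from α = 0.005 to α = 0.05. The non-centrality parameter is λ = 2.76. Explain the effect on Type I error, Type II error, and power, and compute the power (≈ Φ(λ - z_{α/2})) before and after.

Increasing α from 0.005 to 0.05:
• Type I error rate increases (α is the Type I rate by definition).
• Critical value moves from z_{α/2} = 2.807 to 1.96, so power = Φ(λ - z_{α/2}) goes from Φ(2.76 - 2.807) = 0.481 to Φ(2.76 - 1.96) = 0.788.
• Type II error rate β = 1 - power therefore decreases (0.519 → 0.212).
Appropriate when false negatives are costly — here, shipping a defective batch — faulty products reach customers.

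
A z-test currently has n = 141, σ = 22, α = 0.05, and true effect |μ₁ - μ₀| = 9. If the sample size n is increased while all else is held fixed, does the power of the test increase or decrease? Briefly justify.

Power increases: a larger n shrinks the standard error σ/√n, moving the sampling distribution under H₁ further from the critical value.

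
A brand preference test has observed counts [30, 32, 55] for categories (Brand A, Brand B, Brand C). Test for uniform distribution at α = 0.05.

Expected = 39 each. χ² = Σ(O-E)²/E = 9.897. df = 2, critical value = 5.991. Reject H₀.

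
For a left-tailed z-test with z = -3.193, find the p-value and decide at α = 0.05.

p = P(Z < -3.193) = Φ(-3.193) ≈ 0.0007. Since p < 0.05, reject H₀ (significant) at α = 0.05.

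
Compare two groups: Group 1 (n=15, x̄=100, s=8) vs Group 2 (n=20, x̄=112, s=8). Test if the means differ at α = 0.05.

Pooled sp = 8.0. t = -4.392, df = 33. Critical t = ±2.035. Reject H₀.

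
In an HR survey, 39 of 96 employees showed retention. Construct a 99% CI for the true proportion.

p̂ = 0.406. CI = p̂ ± z*√(p̂(1-p̂)/n) = (0.277, 0.535)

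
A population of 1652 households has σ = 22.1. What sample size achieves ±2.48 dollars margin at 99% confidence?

Without FPC: n₀ = (2.576×22.1/2.48)² = 526.954. With FPC: n = n₀N/(n₀+N-1) = 399.7 → n = 400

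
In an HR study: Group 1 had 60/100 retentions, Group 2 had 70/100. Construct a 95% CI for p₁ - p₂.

p̂₁ = 0.6, p̂₂ = 0.7. Difference = -0.1. CI = (-0.231, 0.031)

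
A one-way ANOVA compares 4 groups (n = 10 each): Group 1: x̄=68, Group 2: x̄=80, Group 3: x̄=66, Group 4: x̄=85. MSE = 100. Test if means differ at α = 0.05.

Grand mean = 74.75. SS_between = 2547.5, MS_between = 849.17. F = 8.492, F_crit ≈ 2.866. Reject H₀.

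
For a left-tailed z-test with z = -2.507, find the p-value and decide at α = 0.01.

p = P(Z < -2.507) = Φ(-2.507) ≈ 0.0061. Since p < 0.01, reject H₀ (significant) at α = 0.01.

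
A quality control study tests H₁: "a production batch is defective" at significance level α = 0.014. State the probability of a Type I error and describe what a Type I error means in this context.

P(Type I error) = α = 0.014. A Type I error is rejecting H₀ when H₀ is actually true (false positive) — here, concluding that a production batch is defective when in fact this is not the case. Consequence: scrapping a good batch — wasted material and cost for no reason.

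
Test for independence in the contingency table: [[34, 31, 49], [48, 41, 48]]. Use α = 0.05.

χ² = 1.696. df = 2, critical = 5.991. Fail to reject H₀. No evidence of dependence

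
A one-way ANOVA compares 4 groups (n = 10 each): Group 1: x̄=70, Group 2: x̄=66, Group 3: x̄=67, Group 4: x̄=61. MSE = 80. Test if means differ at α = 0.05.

Grand mean = 66.0. SS_between = 420.0, MS_between = 140.0. F = 1.75, F_crit ≈ 2.866. Fail to reject H₀.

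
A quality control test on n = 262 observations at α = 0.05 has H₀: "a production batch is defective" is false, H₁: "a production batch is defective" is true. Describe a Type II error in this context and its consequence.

Type II error: failing to reject H₀ when it is false — concluding that a production batch is defective is not supported when in fact it is. Consequence: shipping a defective batch — faulty products reach customers.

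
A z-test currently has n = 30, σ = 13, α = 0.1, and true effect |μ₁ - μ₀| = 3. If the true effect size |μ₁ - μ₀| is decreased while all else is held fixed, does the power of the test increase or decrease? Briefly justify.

Power decreases: a smaller true effect decreases the non-centrality λ = |μ₁ - μ₀|/(σ/√n).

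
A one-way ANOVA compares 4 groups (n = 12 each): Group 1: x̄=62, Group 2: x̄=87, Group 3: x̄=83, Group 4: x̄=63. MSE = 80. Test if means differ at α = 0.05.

Grand mean = 73.75. SS_between = 6177.0, MS_between = 2059.0. F = 25.738, F_crit ≈ 2.816. Reject H₀.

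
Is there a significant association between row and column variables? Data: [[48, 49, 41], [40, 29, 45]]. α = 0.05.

χ² = 3.79. df = 2, critical = 5.991. Fail to reject H₀. No evidence of dependence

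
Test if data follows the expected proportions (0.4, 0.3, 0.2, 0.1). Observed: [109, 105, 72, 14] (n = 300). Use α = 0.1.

Expected: [120.0, 90.0, 60.0, 30.0]. χ² = 14.442. df = 3, critical = 6.251. Reject H₀.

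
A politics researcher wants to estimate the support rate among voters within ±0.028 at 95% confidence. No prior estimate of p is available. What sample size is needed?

Conservative approach: use p = 0.5 (maximizes p(1-p) = 0.25). n = z²(0.25)/E² = 1.96²×0.25/0.028² = 1225.0 → n = 1225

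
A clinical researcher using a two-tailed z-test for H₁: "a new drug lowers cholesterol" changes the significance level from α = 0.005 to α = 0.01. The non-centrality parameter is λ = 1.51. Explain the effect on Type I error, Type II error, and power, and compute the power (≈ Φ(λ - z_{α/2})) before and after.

Increasing α from 0.005 to 0.01:
• Type I error rate increases (α is the Type I rate by definition).
• Critical value moves from z_{α/2} = 2.807 to 2.576, so power = Φ(λ - z_{α/2}) goes from Φ(1.51 - 2.807) = 0.097 to Φ(1.51 - 2.576) = 0.143.
• Type II error rate β = 1 - power therefore decreases (0.903 → 0.857).
Appropriate when false negatives are costly — here, shelving an effective drug — patients miss out on a treatment that would have helped.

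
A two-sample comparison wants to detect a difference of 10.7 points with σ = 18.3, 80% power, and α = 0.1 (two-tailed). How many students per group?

n per group = 2(z_α/2 + z_β)²σ²/d² = 2×(1.645 + 0.84)²×18.3²/10.7² = 36.1 → n = 37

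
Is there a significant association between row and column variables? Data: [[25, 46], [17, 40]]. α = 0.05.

χ² = 0.416. df = 1, critical = 3.841. Fail to reject H₀. No evidence of dependence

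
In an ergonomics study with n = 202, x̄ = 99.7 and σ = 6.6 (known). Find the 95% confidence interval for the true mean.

CI = x̄ ± z*(σ/√n) = 99.7 ± 1.96(6.6/√202) = 99.7 ± 0.91 = (98.79, 100.61)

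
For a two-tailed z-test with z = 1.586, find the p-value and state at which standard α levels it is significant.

p = 2·P(Z > |1.586|) = 2·(1 - Φ(1.586)) ≈ 0.1127. Not significant at any standard level.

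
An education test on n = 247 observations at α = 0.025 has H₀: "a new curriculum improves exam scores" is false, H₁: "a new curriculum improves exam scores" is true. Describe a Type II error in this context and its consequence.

Type II error: failing to reject H₀ when it is false — concluding that a new curriculum improves exam scores is not supported when in fact it is. Consequence: keeping the old curriculum when the new one would have helped students.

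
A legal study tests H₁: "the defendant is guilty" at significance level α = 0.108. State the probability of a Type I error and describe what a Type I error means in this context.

P(Type I error) = α = 0.108. A Type I error is rejecting H₀ when H₀ is actually true (false positive) — here, concluding that the defendant is guilty when in fact this is not the case. Consequence: convicting an innocent person.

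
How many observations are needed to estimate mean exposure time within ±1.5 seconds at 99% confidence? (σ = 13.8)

n = (z*σ/E)² = (2.576×13.8/1.5)² = 561.7 → n = 562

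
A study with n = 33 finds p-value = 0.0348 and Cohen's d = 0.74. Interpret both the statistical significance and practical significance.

Statistically significant (p = 0.0348 < 0.05). Cohen's d = 0.74 indicates a medium effect size. Both statistical and practical significance should be considered.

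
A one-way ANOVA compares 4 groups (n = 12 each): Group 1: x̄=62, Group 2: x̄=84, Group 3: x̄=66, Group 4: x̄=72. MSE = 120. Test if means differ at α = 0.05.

Grand mean = 71.0. SS_between = 3312.0, MS_between = 1104.0. F = 9.2, F_crit ≈ 2.816. Reject H₀.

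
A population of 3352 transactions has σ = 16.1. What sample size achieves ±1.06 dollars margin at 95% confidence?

Without FPC: n₀ = (1.96×16.1/1.06)² = 886.242. With FPC: n = n₀N/(n₀+N-1) = 701.1 → n = 702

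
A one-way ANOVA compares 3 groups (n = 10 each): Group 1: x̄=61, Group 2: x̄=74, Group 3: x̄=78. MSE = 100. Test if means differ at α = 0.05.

Grand mean = 71.0. SS_between = 1580.0, MS_between = 790.0. F = 7.9, F_crit ≈ 3.354. Reject H₀.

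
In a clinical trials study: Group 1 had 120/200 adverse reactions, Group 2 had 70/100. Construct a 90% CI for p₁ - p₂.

p̂₁ = 0.6, p̂₂ = 0.7. Difference = -0.1. CI = (-0.194, -0.006)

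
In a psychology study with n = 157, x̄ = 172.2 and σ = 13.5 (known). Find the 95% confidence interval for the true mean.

CI = x̄ ± z*(σ/√n) = 172.2 ± 1.96(13.5/√157) = 172.2 ± 2.11 = (170.09, 174.31)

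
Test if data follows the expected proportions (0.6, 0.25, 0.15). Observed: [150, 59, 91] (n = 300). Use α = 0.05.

Expected: [180.0, 75.0, 45.0]. χ² = 55.436. df = 2, critical = 5.991. Reject H₀.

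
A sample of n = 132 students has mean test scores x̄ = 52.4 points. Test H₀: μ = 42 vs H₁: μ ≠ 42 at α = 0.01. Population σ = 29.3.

z = (x̄ - μ₀)/(σ/√n) = (52.4 - 42)/(29.3/√132) = 4.078. Critical value: ±2.576. Since |4.078| > 2.576, Reject H₀.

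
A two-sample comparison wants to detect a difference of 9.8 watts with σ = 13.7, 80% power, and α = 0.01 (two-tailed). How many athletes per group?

n per group = 2(z_α/2 + z_β)²σ²/d² = 2×(2.576 + 0.84)²×13.7²/9.8² = 45.6 → n = 46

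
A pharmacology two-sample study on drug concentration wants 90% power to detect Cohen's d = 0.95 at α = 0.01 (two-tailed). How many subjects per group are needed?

z_{α/2} = 2.576, z_β = Φ⁻¹(0.9) = 1.282. For large effect (d = 0.95): n per group = 2(z_{α/2} + z_β)²/d² = 2(2.576 + 1.282)²/0.95² = 33.0 → 33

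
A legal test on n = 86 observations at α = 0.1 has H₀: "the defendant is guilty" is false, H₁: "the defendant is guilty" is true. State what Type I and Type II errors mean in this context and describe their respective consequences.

Type I (false positive): concluding that the defendant is guilty when it is not — convicting an innocent person. Type II (false negative): failing to conclude that the defendant is guilty when it is — acquitting a guilty person. Which is costlier depends on domain priorities and is a judgement call rather than a statistical fact.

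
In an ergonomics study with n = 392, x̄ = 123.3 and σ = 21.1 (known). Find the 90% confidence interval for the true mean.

CI = x̄ ± z*(σ/√n) = 123.3 ± 1.645(21.1/√392) = 123.3 ± 1.75 = (121.55, 125.05)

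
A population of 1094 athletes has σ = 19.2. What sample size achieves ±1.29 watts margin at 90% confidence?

Without FPC: n₀ = (1.645×19.2/1.29)² = 599.453. With FPC: n = n₀N/(n₀+N-1) = 387.5 → n = 388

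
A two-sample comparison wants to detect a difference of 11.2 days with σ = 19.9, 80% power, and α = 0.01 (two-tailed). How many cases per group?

n per group = 2(z_α/2 + z_β)²σ²/d² = 2×(2.576 + 0.84)²×19.9²/11.2² = 73.7 → n = 74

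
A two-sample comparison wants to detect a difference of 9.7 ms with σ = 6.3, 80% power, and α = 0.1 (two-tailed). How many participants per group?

n per group = 2(z_α/2 + z_β)²σ²/d² = 2×(1.645 + 0.84)²×6.3²/9.7² = 5.2 → n = 6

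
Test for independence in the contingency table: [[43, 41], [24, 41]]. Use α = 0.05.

χ² = 3.014. df = 1, critical = 3.841. Fail to reject H₀. No evidence of dependence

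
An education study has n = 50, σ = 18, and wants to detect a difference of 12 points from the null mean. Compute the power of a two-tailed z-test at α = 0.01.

SE = σ/√n = 18/√50 = 2.546. Non-centrality λ = d/SE = 12/2.546 = 4.714. Power ≈ Φ(λ - z_{α/2}) = Φ(4.714 - 2.576) = Φ(2.138) = 0.984.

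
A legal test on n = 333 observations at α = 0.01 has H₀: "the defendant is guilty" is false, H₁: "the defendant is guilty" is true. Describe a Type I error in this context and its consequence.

Type I error: rejecting H₀ when it is true — concluding that the defendant is guilty when in fact it is not. Consequence: convicting an innocent person.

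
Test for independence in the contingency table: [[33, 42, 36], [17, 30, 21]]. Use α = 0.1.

χ² = 0.783. df = 2, critical = 4.605. Fail to reject H₀. No evidence of dependence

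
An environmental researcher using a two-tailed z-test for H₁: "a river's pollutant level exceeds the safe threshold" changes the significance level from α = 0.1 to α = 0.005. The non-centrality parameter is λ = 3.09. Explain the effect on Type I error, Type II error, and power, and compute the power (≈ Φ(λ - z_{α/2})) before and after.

Decreasing α from 0.1 to 0.005:
• Type I error rate decreases (α is the Type I rate by definition).
• Critical value moves from z_{α/2} = 1.645 to 2.807, so power = Φ(λ - z_{α/2}) goes from Φ(3.09 - 1.645) = 0.926 to Φ(3.09 - 2.807) = 0.611.
• Type II error rate β = 1 - power therefore increases (0.074 → 0.389).
Appropriate when false positives are costly — here, shutting down a compliant factory unnecessarily.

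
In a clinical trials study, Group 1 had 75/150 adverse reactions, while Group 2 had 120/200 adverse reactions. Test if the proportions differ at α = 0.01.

p̂₁ = 0.5, p̂₂ = 0.6, pooled p̂ = 0.557. z = -1.864. Critical: ±2.576. Fail to reject H₀.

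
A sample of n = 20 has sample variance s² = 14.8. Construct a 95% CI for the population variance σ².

df = 19. χ²_{0.025} = 32.852, χ²_{0.975} = 8.907. CI for σ² = ((n-1)s²/χ²_{α/2}, (n-1)s²/χ²_{1-α/2}) = (19·14.8/32.852, 19·14.8/8.907) = (8.56, 31.57)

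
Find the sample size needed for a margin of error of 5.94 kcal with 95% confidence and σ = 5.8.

n = (z*σ/E)² = (1.96×5.8/5.94)² = 3.7 → n = 4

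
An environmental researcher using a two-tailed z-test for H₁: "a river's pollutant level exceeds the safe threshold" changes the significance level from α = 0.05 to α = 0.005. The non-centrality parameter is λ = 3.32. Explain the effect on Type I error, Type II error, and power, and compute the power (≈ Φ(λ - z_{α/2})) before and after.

Decreasing α from 0.05 to 0.005:
• Type I error rate decreases (α is the Type I rate by definition).
• Critical value moves from z_{α/2} = 1.96 to 2.807, so power = Φ(λ - z_{α/2}) goes from Φ(3.32 - 1.96) = 0.913 to Φ(3.32 - 2.807) = 0.696.
• Type II error rate β = 1 - power therefore increases (0.087 → 0.304).
Appropriate when false positives are costly — here, shutting down a compliant factory unnecessarily.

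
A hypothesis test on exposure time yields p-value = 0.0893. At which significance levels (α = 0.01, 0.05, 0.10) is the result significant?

p = 0.0893. Significant at: α = 0.1.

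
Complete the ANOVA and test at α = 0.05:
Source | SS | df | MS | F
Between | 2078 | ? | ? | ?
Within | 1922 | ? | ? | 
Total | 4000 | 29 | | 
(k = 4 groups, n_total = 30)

df_between = 3, df_within = 26. MS_between = 692.67, MS_within = 73.92. F = 9.37, F_crit ≈ 2.975. Reject H₀.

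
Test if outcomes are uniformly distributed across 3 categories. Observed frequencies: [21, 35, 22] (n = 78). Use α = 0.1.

Expected = 26 each. χ² = Σ(O-E)²/E = 4.692. df = 2, critical value = 4.605. Reject H₀.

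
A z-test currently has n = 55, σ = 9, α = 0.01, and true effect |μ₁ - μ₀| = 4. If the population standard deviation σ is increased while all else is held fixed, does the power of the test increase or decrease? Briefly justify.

Power decreases: a larger σ inflates the standard error σ/√n, pulling the sampling distribution under H₁ back toward the critical value.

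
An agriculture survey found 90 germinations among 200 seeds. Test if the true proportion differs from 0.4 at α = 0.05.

p̂ = 0.45, p₀ = 0.4. z = (p̂ - p₀)/√(p₀(1-p₀)/n) = 1.443. Critical: ±1.96. Fail to reject H₀.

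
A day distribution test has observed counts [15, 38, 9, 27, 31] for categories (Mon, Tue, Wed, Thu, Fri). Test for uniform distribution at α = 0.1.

Expected = 24 each. χ² = Σ(O-E)²/E = 23.333. df = 4, critical value = 7.779. Reject H₀.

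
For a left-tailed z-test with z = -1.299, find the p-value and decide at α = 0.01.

p = P(Z < -1.299) = Φ(-1.299) ≈ 0.097. Since p ≥ 0.01, fail to reject H₀ (not significant) at α = 0.01.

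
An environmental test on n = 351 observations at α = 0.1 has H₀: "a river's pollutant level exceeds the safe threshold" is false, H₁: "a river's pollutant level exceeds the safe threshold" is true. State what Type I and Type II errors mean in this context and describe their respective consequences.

Type I (false positive): concluding that a river's pollutant level exceeds the safe threshold when it is not — shutting down a compliant factory unnecessarily. Type II (false negative): failing to conclude that a river's pollutant level exceeds the safe threshold when it is — allowing unsafe pollution to continue. Which is costlier depends on domain priorities and is a judgement call rather than a statistical fact.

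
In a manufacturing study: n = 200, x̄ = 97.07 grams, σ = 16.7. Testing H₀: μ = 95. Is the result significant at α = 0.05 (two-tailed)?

z = (97.07 - 95)/(16.7/√200) = 1.753. Since |z| ≤ 1.96, not significant at α = 0.05.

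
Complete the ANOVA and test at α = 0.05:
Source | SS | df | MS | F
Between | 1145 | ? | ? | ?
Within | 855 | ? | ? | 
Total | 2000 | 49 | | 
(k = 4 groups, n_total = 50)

df_between = 3, df_within = 46. MS_between = 381.67, MS_within = 18.59. F = 20.534, F_crit ≈ 2.807. Reject H₀.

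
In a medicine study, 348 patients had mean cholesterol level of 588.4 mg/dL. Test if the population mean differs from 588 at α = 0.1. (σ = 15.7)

z = (x̄ - μ₀)/(σ/√n) = (588.4 - 588)/(15.7/√348) = 0.475. Critical value: ±1.645. Since |0.475| ≤ 1.645, Fail to reject H₀.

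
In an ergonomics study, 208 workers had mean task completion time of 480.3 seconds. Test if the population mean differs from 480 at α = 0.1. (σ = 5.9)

z = (x̄ - μ₀)/(σ/√n) = (480.3 - 480)/(5.9/√208) = 0.733. Critical value: ±1.645. Since |0.733| ≤ 1.645, Fail to reject H₀.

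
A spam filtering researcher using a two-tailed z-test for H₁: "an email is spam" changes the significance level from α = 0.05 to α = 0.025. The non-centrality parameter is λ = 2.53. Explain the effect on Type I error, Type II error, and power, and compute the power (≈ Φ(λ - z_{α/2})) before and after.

Decreasing α from 0.05 to 0.025:
• Type I error rate decreases (α is the Type I rate by definition).
• Critical value moves from z_{α/2} = 1.96 to 2.241, so power = Φ(λ - z_{α/2}) goes from Φ(2.53 - 1.96) = 0.716 to Φ(2.53 - 2.241) = 0.614.
• Type II error rate β = 1 - power therefore increases (0.284 → 0.386).
Appropriate when false positives are costly — here, a legitimate email is sent to the spam folder and the user misses it.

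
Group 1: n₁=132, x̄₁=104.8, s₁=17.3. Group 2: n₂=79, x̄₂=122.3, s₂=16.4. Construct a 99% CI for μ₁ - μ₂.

Difference = -17.5. SE = √(17.3²/132 + 16.4²/79) = 2.382. CI = (-23.63, -11.37)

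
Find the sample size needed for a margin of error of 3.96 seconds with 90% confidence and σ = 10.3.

n = (z*σ/E)² = (1.645×10.3/3.96)² = 18.3 → n = 19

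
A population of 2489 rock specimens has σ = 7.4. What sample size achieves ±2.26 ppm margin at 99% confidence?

Without FPC: n₀ = (2.576×7.4/2.26)² = 71.144. With FPC: n = n₀N/(n₀+N-1) = 69.2 → n = 70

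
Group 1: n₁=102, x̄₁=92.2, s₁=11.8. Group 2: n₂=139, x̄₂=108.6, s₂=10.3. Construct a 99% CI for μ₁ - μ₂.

Difference = -16.4. SE = √(11.8²/102 + 10.3²/139) = 1.459. CI = (-20.16, -12.64)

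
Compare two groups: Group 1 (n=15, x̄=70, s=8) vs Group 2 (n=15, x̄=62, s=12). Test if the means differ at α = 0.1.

Pooled sp = 10.2. t = 2.148, df = 28. Critical t = ±1.701. Reject H₀.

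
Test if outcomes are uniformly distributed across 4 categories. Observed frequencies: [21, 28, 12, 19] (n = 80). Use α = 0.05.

Expected = 20 each. χ² = Σ(O-E)²/E = 6.5. df = 3, critical value = 7.815. Fail to reject H₀.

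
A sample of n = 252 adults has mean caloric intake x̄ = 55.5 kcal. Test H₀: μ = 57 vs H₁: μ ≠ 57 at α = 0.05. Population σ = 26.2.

z = (x̄ - μ₀)/(σ/√n) = (55.5 - 57)/(26.2/√252) = -0.909. Critical value: ±1.96. Since |-0.909| ≤ 1.96, Fail to reject H₀.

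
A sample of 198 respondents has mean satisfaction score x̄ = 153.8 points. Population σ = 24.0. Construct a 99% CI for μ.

CI = x̄ ± z*(σ/√n) = 153.8 ± 2.576(24.0/√198) = 153.8 ± 4.39 = (149.41, 158.19)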